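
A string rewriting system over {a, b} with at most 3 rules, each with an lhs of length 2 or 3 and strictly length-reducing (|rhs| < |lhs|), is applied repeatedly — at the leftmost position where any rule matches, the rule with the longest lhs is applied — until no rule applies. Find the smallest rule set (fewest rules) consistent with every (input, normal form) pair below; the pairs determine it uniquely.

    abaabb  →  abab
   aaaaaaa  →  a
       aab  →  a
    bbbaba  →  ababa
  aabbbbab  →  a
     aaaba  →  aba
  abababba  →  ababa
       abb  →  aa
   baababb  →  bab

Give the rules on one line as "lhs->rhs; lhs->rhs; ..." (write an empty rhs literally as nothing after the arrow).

aaa->a; aab->a; bb->a

  | abaabb => abab
  | aaaaaaa => aaaaa => aaa => a
  | aab => a
  | bbbaba => ababa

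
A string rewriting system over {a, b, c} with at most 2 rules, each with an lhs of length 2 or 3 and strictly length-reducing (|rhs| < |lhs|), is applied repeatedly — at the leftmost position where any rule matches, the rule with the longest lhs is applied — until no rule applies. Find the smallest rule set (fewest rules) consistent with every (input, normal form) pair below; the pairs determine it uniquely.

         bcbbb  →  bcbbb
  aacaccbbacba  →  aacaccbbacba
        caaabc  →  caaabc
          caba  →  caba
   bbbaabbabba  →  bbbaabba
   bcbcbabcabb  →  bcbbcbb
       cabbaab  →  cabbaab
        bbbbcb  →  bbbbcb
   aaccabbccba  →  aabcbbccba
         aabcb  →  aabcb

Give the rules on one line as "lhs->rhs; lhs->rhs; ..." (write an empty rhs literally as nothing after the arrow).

  | bcbbb
  | aacaccbbacba
  | caaabc
  | caba

bab->; cca->bc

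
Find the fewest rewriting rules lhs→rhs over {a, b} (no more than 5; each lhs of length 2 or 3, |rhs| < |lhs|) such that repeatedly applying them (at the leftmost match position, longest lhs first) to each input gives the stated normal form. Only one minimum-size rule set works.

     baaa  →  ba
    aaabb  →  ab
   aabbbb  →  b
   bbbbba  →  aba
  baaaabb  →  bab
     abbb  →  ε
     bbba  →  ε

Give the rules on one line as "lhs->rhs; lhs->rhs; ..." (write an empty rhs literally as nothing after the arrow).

  | baaa => ba
  | aaabb => abb => ab
  | aabbbb => babbb => baa => b
  | bbbbba => abba => aba

aa->; aab->ba; bb->b; bbb->a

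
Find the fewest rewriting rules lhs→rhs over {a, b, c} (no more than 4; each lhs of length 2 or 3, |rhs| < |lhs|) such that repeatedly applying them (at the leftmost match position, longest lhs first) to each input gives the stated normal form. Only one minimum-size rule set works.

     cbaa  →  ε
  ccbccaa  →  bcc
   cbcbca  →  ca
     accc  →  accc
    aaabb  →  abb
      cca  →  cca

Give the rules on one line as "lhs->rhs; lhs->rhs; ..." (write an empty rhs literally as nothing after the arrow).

aa->; cb->; ccb->b

  | cbaa => aa => ε
  | ccbccaa => bccaa => bcc
  | cbcbca => cbca => ca
  | accc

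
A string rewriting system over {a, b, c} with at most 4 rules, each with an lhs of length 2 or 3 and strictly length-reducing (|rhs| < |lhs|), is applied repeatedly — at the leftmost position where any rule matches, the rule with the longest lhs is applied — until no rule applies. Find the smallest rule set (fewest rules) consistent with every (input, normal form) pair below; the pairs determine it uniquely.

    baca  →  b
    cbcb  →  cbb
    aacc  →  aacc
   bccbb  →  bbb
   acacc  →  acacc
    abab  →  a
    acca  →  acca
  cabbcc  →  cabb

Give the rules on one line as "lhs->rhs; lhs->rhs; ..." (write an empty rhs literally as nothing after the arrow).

  | baca => bca => ba => b
  | cbcb => cbb
  | aacc
  | bccbb => bcbb => bbb

ba->b; bab->; bc->b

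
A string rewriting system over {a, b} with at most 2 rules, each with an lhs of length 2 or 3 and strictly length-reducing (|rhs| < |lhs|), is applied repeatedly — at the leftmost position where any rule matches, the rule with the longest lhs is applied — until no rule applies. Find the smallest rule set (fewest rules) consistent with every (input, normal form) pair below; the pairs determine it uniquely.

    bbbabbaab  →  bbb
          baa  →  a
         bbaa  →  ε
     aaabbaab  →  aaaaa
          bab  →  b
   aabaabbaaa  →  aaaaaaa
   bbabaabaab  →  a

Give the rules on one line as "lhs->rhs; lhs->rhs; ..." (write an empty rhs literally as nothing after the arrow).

ab->a; ba->

  | bbbabbaab => bbbbaab => bbbab => bbb
  | baa => a
  | bbaa => ba => ε
  | aaabbaab => aaabaab => aaaaab => aaaaa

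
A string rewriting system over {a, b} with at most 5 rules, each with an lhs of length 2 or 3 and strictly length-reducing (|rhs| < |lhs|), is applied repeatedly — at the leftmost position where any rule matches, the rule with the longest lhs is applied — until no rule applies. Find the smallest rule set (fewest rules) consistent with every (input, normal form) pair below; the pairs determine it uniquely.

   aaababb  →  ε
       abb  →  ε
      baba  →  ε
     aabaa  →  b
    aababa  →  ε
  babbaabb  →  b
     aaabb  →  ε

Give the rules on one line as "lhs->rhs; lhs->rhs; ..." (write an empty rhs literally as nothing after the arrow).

  | aaababb => bababb => babb => bb => ε
  | abb => bb => ε
  | baba => ba => ε
  | aabaa => bbaa => aa => b

aa->b; ab->b; ba->; bb->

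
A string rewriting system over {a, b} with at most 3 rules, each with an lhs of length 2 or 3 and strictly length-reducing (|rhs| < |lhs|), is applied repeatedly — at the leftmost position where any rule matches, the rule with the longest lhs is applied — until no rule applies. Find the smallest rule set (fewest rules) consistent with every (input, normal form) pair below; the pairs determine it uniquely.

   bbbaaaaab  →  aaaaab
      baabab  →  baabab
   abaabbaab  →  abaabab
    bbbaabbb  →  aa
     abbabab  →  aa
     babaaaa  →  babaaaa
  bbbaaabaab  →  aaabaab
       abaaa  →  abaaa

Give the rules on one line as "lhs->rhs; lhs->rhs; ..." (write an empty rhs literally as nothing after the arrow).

bb->a; bba->b; bbb->

  | bbbaaaaab => aaaaab
  | baabab
  | abaabbaab => abaabab
  | bbbaabbb => aabbb => aa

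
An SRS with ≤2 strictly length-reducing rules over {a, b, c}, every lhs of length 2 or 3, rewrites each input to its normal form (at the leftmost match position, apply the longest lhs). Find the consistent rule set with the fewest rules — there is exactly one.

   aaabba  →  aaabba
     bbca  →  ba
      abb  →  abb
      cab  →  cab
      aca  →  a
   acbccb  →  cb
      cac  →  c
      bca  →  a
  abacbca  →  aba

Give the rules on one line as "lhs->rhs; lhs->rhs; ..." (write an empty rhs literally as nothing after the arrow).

  | aaabba
  | bbca => ba
  | abb
  | cab

ac->; bc->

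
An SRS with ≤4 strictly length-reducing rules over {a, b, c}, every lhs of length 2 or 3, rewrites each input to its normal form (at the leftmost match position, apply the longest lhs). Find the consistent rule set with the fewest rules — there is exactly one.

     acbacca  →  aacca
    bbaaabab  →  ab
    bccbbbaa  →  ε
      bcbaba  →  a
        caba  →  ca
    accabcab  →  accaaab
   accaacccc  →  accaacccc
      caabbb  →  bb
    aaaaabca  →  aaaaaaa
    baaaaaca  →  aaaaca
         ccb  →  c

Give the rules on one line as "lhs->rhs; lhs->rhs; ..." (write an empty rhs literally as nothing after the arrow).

abb->bb; ba->; bc->a; cb->

  | acbacca => aacca
  | bbaaabab => baabab => abab => ab
  | bccbbbaa => acbbbaa => abbaa => bbaa => ba => ε
  | bcbaba => ababa => aba => a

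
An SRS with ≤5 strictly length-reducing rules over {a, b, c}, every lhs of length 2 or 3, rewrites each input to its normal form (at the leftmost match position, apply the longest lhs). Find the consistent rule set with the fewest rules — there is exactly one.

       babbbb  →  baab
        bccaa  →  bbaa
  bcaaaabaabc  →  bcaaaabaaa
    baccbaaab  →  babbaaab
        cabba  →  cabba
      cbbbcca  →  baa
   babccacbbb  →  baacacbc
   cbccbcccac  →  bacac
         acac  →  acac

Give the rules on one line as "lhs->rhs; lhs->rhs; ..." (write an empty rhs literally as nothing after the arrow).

  | babbbb => babcb => baab
  | bccaa => bbaa
  | bcaaaabaabc => bcaaaabaaa
  | baccbaaab => babbaaab

abc->aa; bbb->bc; bbc->ca; cc->b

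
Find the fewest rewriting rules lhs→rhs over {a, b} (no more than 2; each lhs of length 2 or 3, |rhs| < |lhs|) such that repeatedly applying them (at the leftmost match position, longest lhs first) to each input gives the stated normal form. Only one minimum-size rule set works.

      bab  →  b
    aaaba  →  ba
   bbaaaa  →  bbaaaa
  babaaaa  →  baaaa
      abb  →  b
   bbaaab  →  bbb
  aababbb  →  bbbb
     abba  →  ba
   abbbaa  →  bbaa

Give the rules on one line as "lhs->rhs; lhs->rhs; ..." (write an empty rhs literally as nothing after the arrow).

aab->bb; ab->

  | bab => b
  | aaaba => abba => ba
  | bbaaaa
  | babaaaa => baaaa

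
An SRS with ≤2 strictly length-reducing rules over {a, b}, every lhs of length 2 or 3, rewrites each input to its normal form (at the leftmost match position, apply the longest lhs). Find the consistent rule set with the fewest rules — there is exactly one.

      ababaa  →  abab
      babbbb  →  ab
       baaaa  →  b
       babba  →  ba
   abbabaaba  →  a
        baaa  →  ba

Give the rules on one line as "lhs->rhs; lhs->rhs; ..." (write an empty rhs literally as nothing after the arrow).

aa->; bb->a

  | ababaa => abab
  | babbbb => baabb => bbb => ab
  | baaaa => baa => b
  | babba => baaa => ba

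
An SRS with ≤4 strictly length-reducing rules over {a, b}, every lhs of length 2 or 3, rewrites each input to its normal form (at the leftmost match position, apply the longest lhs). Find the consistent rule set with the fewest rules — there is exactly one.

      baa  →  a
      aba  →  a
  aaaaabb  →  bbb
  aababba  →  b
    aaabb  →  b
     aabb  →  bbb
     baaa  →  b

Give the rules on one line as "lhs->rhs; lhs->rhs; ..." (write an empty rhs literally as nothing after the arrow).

aa->b; ba->; bab->

  | baa => a
  | aba => a
  | aaaaabb => baaabb => aabb => bbb
  | aababba => bbabba => bba => b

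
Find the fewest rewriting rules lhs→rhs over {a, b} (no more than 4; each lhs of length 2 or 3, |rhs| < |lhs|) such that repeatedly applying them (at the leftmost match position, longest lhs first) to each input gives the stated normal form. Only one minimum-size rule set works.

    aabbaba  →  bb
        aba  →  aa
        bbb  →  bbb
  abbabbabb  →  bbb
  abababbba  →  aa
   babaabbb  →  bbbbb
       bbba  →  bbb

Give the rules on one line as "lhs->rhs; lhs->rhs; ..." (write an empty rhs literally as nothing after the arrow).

  | aabbaba => baba => bba => bb
  | aba => aa
  | bbb
  | abbabbabb => ababbabb => aabbabb => babb => bbb

aab->; ab->a; ba->b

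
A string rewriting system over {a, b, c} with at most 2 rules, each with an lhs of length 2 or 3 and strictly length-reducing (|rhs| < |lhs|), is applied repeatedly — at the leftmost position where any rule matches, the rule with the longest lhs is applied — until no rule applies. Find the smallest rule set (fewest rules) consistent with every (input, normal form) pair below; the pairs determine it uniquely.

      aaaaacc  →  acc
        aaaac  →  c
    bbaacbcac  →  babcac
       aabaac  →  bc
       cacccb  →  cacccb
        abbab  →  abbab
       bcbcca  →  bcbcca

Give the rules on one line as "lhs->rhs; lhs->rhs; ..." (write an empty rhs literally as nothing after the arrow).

aa->; bbc->ba

  | aaaaacc => aaacc => acc
  | aaaac => aac => c
  | bbaacbcac => bbcbcac => babcac
  | aabaac => baac => bc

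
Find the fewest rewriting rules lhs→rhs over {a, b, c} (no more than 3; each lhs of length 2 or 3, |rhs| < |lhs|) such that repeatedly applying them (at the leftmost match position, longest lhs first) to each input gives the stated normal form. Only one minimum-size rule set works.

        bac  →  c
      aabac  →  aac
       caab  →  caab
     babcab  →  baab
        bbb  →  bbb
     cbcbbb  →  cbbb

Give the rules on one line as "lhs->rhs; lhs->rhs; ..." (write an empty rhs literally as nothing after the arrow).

  | bac => c
  | aabac => aac
  | caab
  | babcab => baab

bac->c; bc->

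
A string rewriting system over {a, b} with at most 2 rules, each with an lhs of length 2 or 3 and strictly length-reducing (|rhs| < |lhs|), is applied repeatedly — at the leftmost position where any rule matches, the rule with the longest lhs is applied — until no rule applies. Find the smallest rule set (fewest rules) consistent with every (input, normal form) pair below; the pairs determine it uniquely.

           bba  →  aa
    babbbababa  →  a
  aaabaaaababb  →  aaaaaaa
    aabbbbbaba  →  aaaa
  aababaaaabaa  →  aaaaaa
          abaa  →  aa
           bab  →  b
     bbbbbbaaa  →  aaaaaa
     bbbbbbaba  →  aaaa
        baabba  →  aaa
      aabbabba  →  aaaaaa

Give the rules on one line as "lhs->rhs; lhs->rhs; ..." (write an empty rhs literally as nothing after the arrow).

ba->; bb->a

  | bba => aa
  | babbbababa => bbbababa => abababa => ababa => aba => a
  | aaabaaaababb => aaaaaababb => aaaaaabb => aaaaaaa
  | aabbbbbaba => aaabbbaba => aaaababa => aaaaba => aaaa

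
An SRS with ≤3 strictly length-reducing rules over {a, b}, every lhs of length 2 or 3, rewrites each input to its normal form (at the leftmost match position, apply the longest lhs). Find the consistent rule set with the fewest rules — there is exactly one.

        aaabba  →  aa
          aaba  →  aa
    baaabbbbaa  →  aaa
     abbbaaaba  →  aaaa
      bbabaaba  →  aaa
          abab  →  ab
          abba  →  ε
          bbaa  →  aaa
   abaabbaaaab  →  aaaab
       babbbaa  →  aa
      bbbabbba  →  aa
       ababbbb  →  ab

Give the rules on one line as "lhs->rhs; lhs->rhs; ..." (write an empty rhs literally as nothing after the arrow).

abb->b; ba->; bb->a

  | aaabba => aaba => aa
  | aaba => aa
  | baaabbbbaa => aabbbbaa => abbbaa => bbaa => aaa
  | abbbaaaba => bbaaaba => aaaaba => aaaa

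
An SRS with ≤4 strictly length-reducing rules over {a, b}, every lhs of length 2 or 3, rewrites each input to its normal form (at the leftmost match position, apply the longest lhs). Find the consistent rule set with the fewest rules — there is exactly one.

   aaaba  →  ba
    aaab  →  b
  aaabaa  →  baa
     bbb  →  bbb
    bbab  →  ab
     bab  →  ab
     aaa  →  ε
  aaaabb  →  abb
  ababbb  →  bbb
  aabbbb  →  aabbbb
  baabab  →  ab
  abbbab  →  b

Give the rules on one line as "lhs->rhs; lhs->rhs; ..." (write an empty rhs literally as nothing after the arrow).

aaa->; aba->; bab->ab

  | aaaba => ba
  | aaab => b
  | aaabaa => baa
  | bbb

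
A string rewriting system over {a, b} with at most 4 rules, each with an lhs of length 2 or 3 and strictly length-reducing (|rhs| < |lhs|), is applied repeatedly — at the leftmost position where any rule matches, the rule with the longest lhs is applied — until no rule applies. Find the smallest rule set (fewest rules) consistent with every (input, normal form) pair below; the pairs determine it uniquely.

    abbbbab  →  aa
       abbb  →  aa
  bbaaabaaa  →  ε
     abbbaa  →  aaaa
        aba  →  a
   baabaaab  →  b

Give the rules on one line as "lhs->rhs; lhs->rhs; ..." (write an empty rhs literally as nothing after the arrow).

  | abbbbab => aabab => aa
  | abbb => aa
  | bbaaabaaa => bbabaaa => baaa => ba => ε
  | abbbaa => aaaa

ba->; baa->b; bab->; bbb->a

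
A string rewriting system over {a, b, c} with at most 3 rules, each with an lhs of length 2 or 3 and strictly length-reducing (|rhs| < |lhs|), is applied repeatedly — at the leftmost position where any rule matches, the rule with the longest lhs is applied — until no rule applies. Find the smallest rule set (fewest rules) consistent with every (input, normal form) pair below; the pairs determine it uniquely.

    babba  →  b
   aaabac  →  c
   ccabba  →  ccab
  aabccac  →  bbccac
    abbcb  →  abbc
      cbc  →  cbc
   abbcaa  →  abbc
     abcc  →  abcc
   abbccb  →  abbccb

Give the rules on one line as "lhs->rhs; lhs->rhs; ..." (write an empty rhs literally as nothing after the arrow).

aa->b; ba->; bcb->bc

  | babba => bba => b
  | aaabac => babac => bac => c
  | ccabba => ccab
  | aabccac => bbccac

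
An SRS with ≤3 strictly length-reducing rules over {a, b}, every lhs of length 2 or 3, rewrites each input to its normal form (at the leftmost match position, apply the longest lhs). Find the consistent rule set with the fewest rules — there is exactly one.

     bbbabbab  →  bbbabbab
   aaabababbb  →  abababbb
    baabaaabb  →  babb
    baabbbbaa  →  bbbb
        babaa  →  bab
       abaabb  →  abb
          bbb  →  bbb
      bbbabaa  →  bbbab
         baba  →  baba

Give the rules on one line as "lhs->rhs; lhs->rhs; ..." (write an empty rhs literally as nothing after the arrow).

aa->; aab->

  | bbbabbab
  | aaabababbb => abababbb
  | baabaaabb => baaabb => babb
  | baabbbbaa => bbbbaa => bbbb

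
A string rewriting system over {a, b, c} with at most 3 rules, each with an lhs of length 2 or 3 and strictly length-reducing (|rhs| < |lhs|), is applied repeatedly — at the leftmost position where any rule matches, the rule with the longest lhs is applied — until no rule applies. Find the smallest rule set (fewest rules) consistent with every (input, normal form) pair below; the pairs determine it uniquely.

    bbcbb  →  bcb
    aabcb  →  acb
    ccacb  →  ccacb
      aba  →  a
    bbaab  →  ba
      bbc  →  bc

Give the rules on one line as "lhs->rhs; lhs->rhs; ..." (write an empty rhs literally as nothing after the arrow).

ab->; bb->b

  | bbcbb => bcbb => bcb
  | aabcb => acb
  | ccacb
  | aba => a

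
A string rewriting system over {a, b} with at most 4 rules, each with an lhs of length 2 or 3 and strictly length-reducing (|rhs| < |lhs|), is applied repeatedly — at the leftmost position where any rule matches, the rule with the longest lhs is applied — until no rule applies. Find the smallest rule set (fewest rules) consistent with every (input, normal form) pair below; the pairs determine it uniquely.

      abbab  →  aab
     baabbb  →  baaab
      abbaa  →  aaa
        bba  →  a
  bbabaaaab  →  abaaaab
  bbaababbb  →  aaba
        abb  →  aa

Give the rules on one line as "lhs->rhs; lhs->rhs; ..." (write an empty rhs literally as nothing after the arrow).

  | abbab => aab
  | baabbb => baaab
  | abbaa => aaa
  | bba => a

bab->ba; bb->a; bba->a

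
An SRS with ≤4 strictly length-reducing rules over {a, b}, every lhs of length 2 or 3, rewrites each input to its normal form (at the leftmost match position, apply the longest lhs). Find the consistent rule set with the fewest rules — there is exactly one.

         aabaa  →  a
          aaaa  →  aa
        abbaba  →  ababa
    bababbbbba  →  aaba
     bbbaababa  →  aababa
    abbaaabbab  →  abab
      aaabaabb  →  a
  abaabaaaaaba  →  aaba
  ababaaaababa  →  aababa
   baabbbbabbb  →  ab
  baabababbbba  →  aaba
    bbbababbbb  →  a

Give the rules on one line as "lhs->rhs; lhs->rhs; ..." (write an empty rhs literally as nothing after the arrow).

aaa->a; baa->a; bb->a; bba->ba

  | aabaa => aaa => a
  | aaaa => aa
  | abbaba => ababa
  | bababbbbba => babaabbba => baabbba => abbba => aaba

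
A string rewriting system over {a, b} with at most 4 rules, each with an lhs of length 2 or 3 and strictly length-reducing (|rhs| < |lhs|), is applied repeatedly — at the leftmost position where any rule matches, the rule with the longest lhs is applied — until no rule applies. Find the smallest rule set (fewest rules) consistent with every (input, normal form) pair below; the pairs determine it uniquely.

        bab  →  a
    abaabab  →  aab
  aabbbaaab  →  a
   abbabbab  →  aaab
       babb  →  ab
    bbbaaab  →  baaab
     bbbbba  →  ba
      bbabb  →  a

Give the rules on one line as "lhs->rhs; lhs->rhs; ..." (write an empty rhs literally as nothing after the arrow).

aba->b; bab->a; bb->

  | bab => a
  | abaabab => babab => aab
  | aabbbaaab => aabaaab => abaab => bab => a
  | abbabbab => aabbab => aaab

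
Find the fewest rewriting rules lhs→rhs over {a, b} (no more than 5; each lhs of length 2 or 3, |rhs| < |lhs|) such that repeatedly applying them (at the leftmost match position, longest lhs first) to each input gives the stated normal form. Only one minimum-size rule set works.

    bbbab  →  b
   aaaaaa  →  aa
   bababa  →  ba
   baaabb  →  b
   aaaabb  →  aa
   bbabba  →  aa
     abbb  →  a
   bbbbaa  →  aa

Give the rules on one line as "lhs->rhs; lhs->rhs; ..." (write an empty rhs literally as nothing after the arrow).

  | bbbab => bab => b
  | aaaaaa => abaaa => aaaa => aba => aa
  | bababa => baba => ba
  | baaabb => babbb => bbb => b

aaa->ab; ab->a; bab->b; bb->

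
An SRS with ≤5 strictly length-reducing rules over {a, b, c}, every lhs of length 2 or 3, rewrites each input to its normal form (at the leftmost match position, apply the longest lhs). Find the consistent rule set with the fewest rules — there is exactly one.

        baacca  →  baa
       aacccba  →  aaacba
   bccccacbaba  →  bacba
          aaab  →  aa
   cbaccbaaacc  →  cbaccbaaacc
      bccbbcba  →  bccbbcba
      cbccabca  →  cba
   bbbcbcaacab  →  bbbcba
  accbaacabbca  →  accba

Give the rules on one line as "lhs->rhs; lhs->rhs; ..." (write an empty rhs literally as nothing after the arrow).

  | baacca => baaca => baa
  | aacccba => aaacba
  | bccccacbaba => baccacbaba => bacacbaba => bacbaba => bacba
  | aaab => aa

ab->; aca->a; ca->a; ccc->ac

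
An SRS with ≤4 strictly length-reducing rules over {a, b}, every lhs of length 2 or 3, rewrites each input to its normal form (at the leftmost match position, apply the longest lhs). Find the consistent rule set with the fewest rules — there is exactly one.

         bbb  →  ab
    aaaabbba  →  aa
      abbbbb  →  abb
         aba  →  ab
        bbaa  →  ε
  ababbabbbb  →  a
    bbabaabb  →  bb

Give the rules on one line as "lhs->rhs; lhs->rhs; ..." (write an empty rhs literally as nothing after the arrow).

  | bbb => ab
  | aaaabbba => aaabba => aaba => aa
  | abbbbb => aabbb => abb
  | aba => ab

aab->a; aba->ab; ba->; bbb->ab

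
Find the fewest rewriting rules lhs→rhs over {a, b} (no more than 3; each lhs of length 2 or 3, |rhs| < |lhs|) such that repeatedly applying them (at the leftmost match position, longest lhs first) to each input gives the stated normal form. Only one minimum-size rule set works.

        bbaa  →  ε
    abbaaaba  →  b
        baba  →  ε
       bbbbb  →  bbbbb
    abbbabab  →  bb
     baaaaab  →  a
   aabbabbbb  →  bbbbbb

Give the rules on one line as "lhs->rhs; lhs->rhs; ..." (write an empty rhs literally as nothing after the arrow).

aa->b; ab->a; ba->

  | bbaa => ba => ε
  | abbaaaba => abaaaba => aaaaba => baaba => aba => aa => b
  | baba => ba => ε
  | bbbbb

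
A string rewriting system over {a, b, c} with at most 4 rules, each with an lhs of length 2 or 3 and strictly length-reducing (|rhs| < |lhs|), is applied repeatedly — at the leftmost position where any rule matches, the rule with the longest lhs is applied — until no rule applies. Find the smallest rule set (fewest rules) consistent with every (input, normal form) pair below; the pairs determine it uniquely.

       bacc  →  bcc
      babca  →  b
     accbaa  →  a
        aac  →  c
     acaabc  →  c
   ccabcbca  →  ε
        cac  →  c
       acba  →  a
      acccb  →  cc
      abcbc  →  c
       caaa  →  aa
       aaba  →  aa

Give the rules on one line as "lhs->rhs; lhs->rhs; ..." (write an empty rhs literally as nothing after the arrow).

ab->; ac->c; ca->; cb->

  | bacc => bcc
  | babca => bca => b
  | accbaa => ccbaa => caa => a
  | aac => ac => c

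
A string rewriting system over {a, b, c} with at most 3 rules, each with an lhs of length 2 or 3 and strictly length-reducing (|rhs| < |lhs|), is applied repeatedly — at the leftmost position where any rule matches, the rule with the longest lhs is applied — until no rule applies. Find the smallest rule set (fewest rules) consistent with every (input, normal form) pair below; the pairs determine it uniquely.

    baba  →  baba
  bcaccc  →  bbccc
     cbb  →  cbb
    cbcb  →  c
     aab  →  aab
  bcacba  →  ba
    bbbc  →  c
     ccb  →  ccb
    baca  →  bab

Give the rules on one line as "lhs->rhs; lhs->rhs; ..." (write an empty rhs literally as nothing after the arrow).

  | baba
  | bcaccc => bbccc
  | cbb
  | cbcb => c

bbb->; bcb->; ca->b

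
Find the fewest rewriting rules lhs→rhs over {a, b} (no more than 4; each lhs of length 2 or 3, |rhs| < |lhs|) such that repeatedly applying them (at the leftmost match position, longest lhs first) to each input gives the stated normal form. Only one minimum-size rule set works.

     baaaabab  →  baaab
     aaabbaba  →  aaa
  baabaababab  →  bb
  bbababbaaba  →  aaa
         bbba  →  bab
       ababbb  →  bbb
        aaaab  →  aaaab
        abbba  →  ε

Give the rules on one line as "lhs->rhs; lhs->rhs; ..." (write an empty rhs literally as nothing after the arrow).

aba->; abb->a; bba->ab

  | baaaabab => baaab
  | aaabbaba => aaaaba => aaa
  | baabaababab => baababab => babab => bb
  | bbababbaaba => abbabbaaba => aabbaaba => aaaaba => aaa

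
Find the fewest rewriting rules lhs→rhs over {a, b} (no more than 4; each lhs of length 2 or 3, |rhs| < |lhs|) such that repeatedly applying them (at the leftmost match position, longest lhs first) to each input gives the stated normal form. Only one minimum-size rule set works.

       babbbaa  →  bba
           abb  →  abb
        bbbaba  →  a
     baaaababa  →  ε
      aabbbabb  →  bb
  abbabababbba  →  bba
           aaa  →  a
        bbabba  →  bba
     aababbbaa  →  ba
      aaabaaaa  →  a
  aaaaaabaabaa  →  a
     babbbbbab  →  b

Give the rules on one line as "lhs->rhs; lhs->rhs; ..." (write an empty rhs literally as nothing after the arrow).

aa->a; aba->; bab->; bbb->b

  | babbbaa => bbaa => bba
  | abb
  | bbbaba => baba => a
  | baaaababa => baaababa => baababa => bababa => aba => ε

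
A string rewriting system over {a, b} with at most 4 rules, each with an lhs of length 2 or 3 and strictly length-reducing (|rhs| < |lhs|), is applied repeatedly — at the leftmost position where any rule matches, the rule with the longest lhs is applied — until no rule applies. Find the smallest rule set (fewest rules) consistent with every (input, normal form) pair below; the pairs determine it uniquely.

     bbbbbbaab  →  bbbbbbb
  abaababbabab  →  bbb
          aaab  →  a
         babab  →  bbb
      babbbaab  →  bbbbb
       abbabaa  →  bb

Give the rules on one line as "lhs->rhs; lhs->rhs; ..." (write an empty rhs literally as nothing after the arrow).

  | bbbbbbaab => bbbbbbab => bbbbbbb
  | abaababbabab => aababbabab => abbabab => babab => bbab => bbb
  | aaab => a
  | babab => bbab => bbb

aab->; ab->; ba->b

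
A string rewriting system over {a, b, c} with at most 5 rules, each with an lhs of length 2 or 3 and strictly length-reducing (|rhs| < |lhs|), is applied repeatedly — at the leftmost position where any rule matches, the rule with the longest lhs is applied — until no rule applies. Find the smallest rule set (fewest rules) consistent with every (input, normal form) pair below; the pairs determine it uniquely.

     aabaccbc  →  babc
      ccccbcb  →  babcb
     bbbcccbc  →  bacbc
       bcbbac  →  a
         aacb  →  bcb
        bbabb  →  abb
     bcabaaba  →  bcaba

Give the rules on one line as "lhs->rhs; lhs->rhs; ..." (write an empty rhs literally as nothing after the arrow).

  | aabaccbc => bbaccbc => ccccbc => accbc => babc
  | ccccbcb => accbcb => babcb
  | bbbcccbc => bbbacbc => bcccbc => bacbc
  | bcbbac => bcccc => bacc => bba => cc => a

aa->b; acc->ba; bba->cc; cc->a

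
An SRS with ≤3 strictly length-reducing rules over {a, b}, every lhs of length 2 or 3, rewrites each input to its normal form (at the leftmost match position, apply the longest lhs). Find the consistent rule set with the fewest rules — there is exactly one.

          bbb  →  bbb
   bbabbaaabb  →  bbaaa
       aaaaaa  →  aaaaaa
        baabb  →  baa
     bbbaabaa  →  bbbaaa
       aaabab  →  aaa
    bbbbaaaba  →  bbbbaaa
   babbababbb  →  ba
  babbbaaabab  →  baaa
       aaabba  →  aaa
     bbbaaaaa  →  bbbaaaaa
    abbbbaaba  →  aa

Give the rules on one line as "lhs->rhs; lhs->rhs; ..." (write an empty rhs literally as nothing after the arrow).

  | bbb
  | bbabbaaabb => bbabaaabb => bbaaabb => bbaaab => bbaaa
  | aaaaaa
  | baabb => baab => baa

ab->a; aba->a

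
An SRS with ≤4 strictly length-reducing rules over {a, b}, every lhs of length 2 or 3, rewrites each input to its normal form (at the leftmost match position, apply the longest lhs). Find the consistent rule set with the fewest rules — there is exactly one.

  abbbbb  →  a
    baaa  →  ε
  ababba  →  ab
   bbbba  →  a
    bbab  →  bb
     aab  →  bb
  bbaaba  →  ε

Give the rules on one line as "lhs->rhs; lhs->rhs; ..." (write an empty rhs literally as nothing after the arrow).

aa->; aab->bb; ba->; bbb->a

  | abbbbb => aabb => bbb => a
  | baaa => aa => ε
  | ababba => abba => ab
  | bbbba => aba => a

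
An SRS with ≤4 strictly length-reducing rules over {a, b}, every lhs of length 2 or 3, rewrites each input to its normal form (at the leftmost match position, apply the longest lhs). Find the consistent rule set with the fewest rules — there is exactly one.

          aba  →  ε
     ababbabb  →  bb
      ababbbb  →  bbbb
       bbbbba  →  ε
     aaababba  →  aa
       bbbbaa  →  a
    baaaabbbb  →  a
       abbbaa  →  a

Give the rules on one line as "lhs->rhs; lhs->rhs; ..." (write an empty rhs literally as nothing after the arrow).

  | aba => ε
  | ababbabb => bbabb => babb => bb
  | ababbbb => bbbb
  | bbbbba => bbbba => bbba => bba => ba => ε

aba->; abb->; ba->; bba->ba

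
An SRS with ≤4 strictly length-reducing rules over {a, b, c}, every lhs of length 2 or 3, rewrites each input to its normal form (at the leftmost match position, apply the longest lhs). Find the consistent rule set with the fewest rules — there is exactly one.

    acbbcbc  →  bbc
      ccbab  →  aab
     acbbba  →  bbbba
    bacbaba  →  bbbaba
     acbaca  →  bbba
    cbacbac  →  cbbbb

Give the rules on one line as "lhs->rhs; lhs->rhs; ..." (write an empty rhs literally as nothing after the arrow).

ac->b; bcb->; ccb->a

  | acbbcbc => bbbcbc => bbc
  | ccbab => aab
  | acbbba => bbbba
  | bacbaba => bbbaba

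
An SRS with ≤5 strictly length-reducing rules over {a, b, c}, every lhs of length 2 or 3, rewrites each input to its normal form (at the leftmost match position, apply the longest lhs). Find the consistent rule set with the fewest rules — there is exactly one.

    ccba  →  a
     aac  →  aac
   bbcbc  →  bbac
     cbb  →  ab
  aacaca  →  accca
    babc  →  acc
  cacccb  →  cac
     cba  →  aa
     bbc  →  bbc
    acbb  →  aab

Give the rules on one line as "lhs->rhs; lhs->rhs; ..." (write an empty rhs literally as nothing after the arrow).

  | ccba => a
  | aac
  | bbcbc => bbac
  | cbb => ab

aca->cc; bab->ac; cb->a; ccb->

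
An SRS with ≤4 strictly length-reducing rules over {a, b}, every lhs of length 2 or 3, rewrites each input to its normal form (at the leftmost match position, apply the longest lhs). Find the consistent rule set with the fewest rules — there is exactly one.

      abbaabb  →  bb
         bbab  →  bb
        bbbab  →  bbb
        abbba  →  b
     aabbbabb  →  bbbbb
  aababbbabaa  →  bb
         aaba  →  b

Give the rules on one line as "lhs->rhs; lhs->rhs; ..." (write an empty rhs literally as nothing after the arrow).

aa->b; ab->a; ba->

  | abbaabb => abaabb => aaabb => babb => bb
  | bbab => bb
  | bbbab => bbb
  | abbba => abba => aba => aa => b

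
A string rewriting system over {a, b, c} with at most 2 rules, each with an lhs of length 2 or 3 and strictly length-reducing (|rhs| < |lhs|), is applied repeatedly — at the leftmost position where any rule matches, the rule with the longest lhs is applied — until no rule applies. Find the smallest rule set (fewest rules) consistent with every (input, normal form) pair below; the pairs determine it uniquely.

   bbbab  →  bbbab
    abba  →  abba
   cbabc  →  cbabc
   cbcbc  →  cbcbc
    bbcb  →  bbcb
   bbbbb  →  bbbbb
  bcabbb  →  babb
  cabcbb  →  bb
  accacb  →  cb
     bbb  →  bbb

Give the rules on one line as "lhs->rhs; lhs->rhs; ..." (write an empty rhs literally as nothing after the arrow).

  | bbbab
  | abba
  | cbabc
  | cbcbc

ac->; cab->a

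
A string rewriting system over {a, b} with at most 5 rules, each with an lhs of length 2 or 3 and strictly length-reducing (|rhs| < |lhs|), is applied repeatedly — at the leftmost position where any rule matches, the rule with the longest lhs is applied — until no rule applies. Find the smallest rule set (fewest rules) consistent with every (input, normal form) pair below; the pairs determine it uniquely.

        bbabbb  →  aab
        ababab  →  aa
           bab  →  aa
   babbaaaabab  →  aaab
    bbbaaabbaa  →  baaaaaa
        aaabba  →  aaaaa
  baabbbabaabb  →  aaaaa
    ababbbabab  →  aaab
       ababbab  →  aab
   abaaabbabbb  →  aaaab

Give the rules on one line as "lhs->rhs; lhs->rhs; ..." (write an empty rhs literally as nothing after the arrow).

aba->; bab->aa; bb->a; bbb->b

  | bbabbb => aabbb => aab
  | ababab => bab => aa
  | bab => aa
  | babbaaaabab => aabaaaabab => aaaabab => aaab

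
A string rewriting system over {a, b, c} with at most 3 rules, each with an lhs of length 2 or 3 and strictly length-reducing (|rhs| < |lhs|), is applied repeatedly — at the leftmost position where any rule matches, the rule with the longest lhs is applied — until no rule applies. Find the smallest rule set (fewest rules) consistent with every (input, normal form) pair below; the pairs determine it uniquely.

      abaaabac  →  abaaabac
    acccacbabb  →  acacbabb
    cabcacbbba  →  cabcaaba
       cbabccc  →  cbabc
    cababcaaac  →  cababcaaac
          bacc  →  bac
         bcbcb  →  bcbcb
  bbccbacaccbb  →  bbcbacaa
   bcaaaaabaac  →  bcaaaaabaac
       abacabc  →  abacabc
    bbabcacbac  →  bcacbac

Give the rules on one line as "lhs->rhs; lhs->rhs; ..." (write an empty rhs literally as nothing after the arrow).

  | abaaabac
  | acccacbabb => accacbabb => acacbabb
  | cabcacbbba => cabcaaba
  | cbabccc => cbabcc => cbabc

bba->; cbb->a; cc->c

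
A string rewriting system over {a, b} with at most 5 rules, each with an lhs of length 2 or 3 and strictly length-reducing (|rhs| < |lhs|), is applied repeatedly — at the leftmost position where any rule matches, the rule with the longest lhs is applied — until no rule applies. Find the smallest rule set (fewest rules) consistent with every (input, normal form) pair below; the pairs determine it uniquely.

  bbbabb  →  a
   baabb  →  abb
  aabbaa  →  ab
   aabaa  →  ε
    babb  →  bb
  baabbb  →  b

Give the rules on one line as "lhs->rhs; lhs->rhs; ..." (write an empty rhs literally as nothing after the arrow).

aa->b; aaa->ab; ba->; bbb->a

  | bbbabb => aabb => bbb => a
  | baabb => abb
  | aabbaa => bbbaa => aaa => ab
  | aabaa => bbaa => ba => ε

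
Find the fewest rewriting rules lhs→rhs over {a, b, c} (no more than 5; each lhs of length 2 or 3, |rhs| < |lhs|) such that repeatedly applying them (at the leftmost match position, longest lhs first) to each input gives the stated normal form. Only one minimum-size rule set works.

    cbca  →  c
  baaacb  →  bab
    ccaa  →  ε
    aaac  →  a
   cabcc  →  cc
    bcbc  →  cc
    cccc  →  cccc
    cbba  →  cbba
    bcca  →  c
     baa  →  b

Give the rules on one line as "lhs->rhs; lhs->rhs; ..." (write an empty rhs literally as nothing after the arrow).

aa->; ac->a; bc->c; ca->

  | cbca => cca => c
  | baaacb => bacb => bab
  | ccaa => ca => ε
  | aaac => ac => a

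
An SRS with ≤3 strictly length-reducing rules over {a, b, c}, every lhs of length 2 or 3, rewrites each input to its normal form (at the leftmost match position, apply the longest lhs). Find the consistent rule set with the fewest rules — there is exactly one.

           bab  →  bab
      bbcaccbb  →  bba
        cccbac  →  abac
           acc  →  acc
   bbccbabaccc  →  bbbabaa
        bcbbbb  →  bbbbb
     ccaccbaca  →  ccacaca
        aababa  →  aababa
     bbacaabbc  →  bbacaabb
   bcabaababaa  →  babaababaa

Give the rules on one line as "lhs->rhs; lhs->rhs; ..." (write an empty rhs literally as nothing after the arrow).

  | bab
  | bbcaccbb => bbaccbb => bbacb => bba
  | cccbac => abac
  | acc

bc->b; cb->; ccc->a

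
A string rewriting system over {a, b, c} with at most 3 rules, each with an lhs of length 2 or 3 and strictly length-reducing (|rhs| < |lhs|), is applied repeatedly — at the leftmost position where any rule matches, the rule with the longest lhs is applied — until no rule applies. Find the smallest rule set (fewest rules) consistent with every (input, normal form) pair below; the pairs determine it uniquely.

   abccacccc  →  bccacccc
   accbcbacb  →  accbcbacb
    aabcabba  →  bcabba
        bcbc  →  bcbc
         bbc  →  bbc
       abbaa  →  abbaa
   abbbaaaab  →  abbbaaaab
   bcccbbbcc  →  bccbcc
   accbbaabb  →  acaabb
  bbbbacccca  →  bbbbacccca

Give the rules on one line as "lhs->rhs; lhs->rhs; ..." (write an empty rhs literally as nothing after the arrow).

abc->bc; cbb->

  | abccacccc => bccacccc
  | accbcbacb
  | aabcabba => abcabba => bcabba
  | bcbc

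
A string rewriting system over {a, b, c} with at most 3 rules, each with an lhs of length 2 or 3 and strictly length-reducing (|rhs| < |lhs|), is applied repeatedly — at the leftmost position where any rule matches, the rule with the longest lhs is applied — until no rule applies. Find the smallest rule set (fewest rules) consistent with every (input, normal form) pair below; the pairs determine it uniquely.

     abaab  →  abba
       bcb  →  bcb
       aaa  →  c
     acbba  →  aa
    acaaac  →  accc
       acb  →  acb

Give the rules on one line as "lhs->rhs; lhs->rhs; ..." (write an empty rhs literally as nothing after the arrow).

  | abaab => abba
  | bcb
  | aaa => c
  | acbba => aa

aaa->c; aab->ba; cbb->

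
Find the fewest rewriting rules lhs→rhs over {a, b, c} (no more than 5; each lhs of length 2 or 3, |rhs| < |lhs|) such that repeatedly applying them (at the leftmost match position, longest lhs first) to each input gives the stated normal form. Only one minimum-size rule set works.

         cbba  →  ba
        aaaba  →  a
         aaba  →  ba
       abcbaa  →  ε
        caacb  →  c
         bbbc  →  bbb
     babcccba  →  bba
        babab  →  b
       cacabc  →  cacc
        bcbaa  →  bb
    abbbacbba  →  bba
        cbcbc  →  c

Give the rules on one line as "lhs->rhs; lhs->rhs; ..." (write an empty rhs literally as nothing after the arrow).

  | cbba => ba
  | aaaba => aba => a
  | aaba => ba
  | abcbaa => cbaa => aa => ε

aa->; ab->; bc->b; cb->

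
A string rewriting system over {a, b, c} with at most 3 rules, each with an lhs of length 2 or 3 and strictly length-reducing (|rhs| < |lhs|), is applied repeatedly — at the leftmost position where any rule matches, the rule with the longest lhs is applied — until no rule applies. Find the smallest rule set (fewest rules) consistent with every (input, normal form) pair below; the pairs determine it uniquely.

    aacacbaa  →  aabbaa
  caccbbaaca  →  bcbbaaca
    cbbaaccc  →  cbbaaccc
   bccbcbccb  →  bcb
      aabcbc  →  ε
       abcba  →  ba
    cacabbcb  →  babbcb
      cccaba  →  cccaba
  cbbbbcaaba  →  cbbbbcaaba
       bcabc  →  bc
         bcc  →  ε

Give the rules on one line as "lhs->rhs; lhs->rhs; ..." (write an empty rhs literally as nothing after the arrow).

  | aacacbaa => aabbaa
  | caccbbaaca => bcbbaaca
  | cbbaaccc
  | bccbcbccb => bcbccb => bcb

abc->; bcc->; cac->b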